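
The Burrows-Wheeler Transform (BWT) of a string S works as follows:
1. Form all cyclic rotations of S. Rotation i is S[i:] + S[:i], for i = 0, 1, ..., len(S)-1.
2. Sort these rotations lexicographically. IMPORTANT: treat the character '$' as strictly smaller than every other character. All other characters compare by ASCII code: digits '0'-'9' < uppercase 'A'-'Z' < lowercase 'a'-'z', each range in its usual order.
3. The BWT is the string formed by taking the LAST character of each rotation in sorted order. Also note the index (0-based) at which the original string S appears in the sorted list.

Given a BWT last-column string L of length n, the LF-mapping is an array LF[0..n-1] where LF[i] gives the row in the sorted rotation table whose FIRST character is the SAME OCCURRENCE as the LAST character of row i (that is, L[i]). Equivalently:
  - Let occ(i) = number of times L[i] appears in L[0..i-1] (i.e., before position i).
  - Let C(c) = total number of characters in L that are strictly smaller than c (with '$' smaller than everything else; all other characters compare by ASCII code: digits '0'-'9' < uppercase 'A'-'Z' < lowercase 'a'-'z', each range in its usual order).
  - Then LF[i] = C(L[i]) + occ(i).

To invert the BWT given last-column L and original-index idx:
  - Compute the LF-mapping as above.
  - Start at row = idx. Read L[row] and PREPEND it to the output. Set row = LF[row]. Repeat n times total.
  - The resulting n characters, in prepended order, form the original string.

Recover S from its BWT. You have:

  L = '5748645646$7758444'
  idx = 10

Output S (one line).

LF mapping: 7 13 1 16 10 2 8 11 3 12 0 14 15 9 17 4 5 6
Walk LF starting at row 10, prepending L[row]:
  step 1: row=10, L[10]='$', prepend. Next row=LF[10]=0
  step 2: row=0, L[0]='5', prepend. Next row=LF[0]=7
  step 3: row=7, L[7]='6', prepend. Next row=LF[7]=11
  step 4: row=11, L[11]='7', prepend. Next row=LF[11]=14
  step 5: row=14, L[14]='8', prepend. Next row=LF[14]=17
  step 6: row=17, L[17]='4', prepend. Next row=LF[17]=6
  step 7: row=6, L[6]='5', prepend. Next row=LF[6]=8
  step 8: row=8, L[8]='4', prepend. Next row=LF[8]=3
  step 9: row=3, L[3]='8', prepend. Next row=LF[3]=16
  step 10: row=16, L[16]='4', prepend. Next row=LF[16]=5
  step 11: row=5, L[5]='4', prepend. Next row=LF[5]=2
  step 12: row=2, L[2]='4', prepend. Next row=LF[2]=1
  step 13: row=1, L[1]='7', prepend. Next row=LF[1]=13
  step 14: row=13, L[13]='5', prepend. Next row=LF[13]=9
  step 15: row=9, L[9]='6', prepend. Next row=LF[9]=12
  step 16: row=12, L[12]='7', prepend. Next row=LF[12]=15
  step 17: row=15, L[15]='4', prepend. Next row=LF[15]=4
  step 18: row=4, L[4]='6', prepend. Next row=LF[4]=10
Reversed output: 64765744484548765$

Answer: 64765744484548765$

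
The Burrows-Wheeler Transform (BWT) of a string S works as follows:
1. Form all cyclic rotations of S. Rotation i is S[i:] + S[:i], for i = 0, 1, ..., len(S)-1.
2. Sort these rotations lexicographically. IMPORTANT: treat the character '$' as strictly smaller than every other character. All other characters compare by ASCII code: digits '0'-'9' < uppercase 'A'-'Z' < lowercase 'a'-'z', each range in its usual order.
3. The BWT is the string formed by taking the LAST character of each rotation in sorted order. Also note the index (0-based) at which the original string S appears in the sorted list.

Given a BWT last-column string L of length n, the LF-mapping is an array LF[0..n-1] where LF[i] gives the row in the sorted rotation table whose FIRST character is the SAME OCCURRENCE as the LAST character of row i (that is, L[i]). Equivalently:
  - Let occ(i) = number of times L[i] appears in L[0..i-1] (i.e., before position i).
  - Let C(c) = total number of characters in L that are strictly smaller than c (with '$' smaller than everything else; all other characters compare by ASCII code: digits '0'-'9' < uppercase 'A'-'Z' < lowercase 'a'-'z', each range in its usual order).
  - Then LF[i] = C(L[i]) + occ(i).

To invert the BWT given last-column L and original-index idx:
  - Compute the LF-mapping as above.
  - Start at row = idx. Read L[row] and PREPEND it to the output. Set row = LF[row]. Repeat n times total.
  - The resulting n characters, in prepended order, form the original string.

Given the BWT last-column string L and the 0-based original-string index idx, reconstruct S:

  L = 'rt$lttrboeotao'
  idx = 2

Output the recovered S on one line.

Answer: bottlerotator$

Derivation:
LF mapping: 8 10 0 4 11 12 9 2 5 3 6 13 1 7
Walk LF starting at row 2, prepending L[row]:
  step 1: row=2, L[2]='$', prepend. Next row=LF[2]=0
  step 2: row=0, L[0]='r', prepend. Next row=LF[0]=8
  step 3: row=8, L[8]='o', prepend. Next row=LF[8]=5
  step 4: row=5, L[5]='t', prepend. Next row=LF[5]=12
  step 5: row=12, L[12]='a', prepend. Next row=LF[12]=1
  step 6: row=1, L[1]='t', prepend. Next row=LF[1]=10
  step 7: row=10, L[10]='o', prepend. Next row=LF[10]=6
  step 8: row=6, L[6]='r', prepend. Next row=LF[6]=9
  step 9: row=9, L[9]='e', prepend. Next row=LF[9]=3
  step 10: row=3, L[3]='l', prepend. Next row=LF[3]=4
  step 11: row=4, L[4]='t', prepend. Next row=LF[4]=11
  step 12: row=11, L[11]='t', prepend. Next row=LF[11]=13
  step 13: row=13, L[13]='o', prepend. Next row=LF[13]=7
  step 14: row=7, L[7]='b', prepend. Next row=LF[7]=2
Reversed output: bottlerotator$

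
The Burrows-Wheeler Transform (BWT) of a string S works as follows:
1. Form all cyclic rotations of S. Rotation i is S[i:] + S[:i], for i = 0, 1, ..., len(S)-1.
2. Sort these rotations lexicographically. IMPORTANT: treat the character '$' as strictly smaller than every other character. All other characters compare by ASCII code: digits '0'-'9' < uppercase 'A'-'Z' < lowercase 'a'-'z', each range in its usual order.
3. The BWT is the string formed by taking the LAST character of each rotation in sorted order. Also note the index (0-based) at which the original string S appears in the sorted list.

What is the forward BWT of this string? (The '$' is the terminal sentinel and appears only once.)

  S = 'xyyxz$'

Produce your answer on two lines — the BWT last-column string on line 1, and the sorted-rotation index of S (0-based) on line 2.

All 6 rotations (rotation i = S[i:]+S[:i]):
  rot[0] = xyyxz$
  rot[1] = yyxz$x
  rot[2] = yxz$xy
  rot[3] = xz$xyy
  rot[4] = z$xyyx
  rot[5] = $xyyxz
Sorted (with $ < everything):
  sorted[0] = $xyyxz  (last char: 'z')
  sorted[1] = xyyxz$  (last char: '$')
  sorted[2] = xz$xyy  (last char: 'y')
  sorted[3] = yxz$xy  (last char: 'y')
  sorted[4] = yyxz$x  (last char: 'x')
  sorted[5] = z$xyyx  (last char: 'x')
Last column: z$yyxx
Original string S is at sorted index 1

Answer: z$yyxx
1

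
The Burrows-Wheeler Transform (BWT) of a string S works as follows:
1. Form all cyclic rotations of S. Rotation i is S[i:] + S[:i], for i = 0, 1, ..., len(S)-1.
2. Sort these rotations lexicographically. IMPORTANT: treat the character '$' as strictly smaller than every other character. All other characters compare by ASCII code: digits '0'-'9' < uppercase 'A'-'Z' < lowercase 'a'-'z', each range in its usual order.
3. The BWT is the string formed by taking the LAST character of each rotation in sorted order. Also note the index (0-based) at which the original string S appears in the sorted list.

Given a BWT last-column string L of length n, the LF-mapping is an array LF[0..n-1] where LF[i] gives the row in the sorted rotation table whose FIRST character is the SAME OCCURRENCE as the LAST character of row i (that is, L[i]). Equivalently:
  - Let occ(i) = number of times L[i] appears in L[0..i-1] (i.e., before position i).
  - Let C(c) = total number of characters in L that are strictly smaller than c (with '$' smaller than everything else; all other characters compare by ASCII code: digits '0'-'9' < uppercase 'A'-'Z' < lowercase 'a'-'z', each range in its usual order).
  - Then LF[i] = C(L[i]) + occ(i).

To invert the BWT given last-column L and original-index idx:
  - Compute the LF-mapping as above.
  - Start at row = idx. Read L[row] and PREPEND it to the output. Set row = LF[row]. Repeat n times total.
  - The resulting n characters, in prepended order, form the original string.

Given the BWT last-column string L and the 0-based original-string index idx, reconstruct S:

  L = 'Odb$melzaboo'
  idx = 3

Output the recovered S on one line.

LF mapping: 1 5 3 0 8 6 7 11 2 4 9 10
Walk LF starting at row 3, prepending L[row]:
  step 1: row=3, L[3]='$', prepend. Next row=LF[3]=0
  step 2: row=0, L[0]='O', prepend. Next row=LF[0]=1
  step 3: row=1, L[1]='d', prepend. Next row=LF[1]=5
  step 4: row=5, L[5]='e', prepend. Next row=LF[5]=6
  step 5: row=6, L[6]='l', prepend. Next row=LF[6]=7
  step 6: row=7, L[7]='z', prepend. Next row=LF[7]=11
  step 7: row=11, L[11]='o', prepend. Next row=LF[11]=10
  step 8: row=10, L[10]='o', prepend. Next row=LF[10]=9
  step 9: row=9, L[9]='b', prepend. Next row=LF[9]=4
  step 10: row=4, L[4]='m', prepend. Next row=LF[4]=8
  step 11: row=8, L[8]='a', prepend. Next row=LF[8]=2
  step 12: row=2, L[2]='b', prepend. Next row=LF[2]=3
Reversed output: bamboozledO$

Answer: bamboozledO$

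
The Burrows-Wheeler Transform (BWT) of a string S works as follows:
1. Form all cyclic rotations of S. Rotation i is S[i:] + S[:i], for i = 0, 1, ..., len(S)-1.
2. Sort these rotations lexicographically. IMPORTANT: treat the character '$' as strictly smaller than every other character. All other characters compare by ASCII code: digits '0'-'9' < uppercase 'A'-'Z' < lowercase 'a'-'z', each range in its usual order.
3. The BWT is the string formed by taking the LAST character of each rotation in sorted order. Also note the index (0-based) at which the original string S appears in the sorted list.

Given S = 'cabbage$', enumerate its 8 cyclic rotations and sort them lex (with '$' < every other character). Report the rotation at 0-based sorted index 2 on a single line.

All 8 rotations (rotation i = S[i:]+S[:i]):
  rot[0] = cabbage$
  rot[1] = abbage$c
  rot[2] = bbage$ca
  rot[3] = bage$cab
  rot[4] = age$cabb
  rot[5] = ge$cabba
  rot[6] = e$cabbag
  rot[7] = $cabbage
Sorted (with $ < everything):
  sorted[0] = $cabbage
  sorted[1] = abbage$c
  sorted[2] = age$cabb
  sorted[3] = bage$cab
  sorted[4] = bbage$ca
  sorted[5] = cabbage$
  sorted[6] = e$cabbag
  sorted[7] = ge$cabba
sorted[2] = age$cabb

Answer: age$cabb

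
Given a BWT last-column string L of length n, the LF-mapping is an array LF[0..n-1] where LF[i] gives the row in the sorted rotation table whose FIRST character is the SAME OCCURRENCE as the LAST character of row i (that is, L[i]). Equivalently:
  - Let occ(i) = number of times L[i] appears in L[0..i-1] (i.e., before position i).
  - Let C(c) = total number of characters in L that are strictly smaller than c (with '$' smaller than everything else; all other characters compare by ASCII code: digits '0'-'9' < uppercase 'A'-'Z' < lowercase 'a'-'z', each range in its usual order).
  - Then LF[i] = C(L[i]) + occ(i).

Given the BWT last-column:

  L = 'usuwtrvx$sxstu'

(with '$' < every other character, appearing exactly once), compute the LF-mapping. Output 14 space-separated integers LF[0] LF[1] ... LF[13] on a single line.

Answer: 7 2 8 11 5 1 10 12 0 3 13 4 6 9

Derivation:
Char counts: '$':1, 'r':1, 's':3, 't':2, 'u':3, 'v':1, 'w':1, 'x':2
C (first-col start): C('$')=0, C('r')=1, C('s')=2, C('t')=5, C('u')=7, C('v')=10, C('w')=11, C('x')=12
L[0]='u': occ=0, LF[0]=C('u')+0=7+0=7
L[1]='s': occ=0, LF[1]=C('s')+0=2+0=2
L[2]='u': occ=1, LF[2]=C('u')+1=7+1=8
L[3]='w': occ=0, LF[3]=C('w')+0=11+0=11
L[4]='t': occ=0, LF[4]=C('t')+0=5+0=5
L[5]='r': occ=0, LF[5]=C('r')+0=1+0=1
L[6]='v': occ=0, LF[6]=C('v')+0=10+0=10
L[7]='x': occ=0, LF[7]=C('x')+0=12+0=12
L[8]='$': occ=0, LF[8]=C('$')+0=0+0=0
L[9]='s': occ=1, LF[9]=C('s')+1=2+1=3
L[10]='x': occ=1, LF[10]=C('x')+1=12+1=13
L[11]='s': occ=2, LF[11]=C('s')+2=2+2=4
L[12]='t': occ=1, LF[12]=C('t')+1=5+1=6
L[13]='u': occ=2, LF[13]=C('u')+2=7+2=9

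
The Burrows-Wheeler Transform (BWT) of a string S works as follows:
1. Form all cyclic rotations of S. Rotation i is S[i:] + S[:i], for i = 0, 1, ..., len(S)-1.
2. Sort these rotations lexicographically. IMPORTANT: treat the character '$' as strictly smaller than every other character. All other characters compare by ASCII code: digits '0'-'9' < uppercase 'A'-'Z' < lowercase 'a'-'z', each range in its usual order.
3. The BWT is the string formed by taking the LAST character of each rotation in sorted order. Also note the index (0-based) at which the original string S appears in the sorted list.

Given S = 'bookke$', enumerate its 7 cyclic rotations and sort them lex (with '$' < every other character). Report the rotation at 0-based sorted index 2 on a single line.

Answer: e$bookk

Derivation:
All 7 rotations (rotation i = S[i:]+S[:i]):
  rot[0] = bookke$
  rot[1] = ookke$b
  rot[2] = okke$bo
  rot[3] = kke$boo
  rot[4] = ke$book
  rot[5] = e$bookk
  rot[6] = $bookke
Sorted (with $ < everything):
  sorted[0] = $bookke
  sorted[1] = bookke$
  sorted[2] = e$bookk
  sorted[3] = ke$book
  sorted[4] = kke$boo
  sorted[5] = okke$bo
  sorted[6] = ookke$b
sorted[2] = e$bookk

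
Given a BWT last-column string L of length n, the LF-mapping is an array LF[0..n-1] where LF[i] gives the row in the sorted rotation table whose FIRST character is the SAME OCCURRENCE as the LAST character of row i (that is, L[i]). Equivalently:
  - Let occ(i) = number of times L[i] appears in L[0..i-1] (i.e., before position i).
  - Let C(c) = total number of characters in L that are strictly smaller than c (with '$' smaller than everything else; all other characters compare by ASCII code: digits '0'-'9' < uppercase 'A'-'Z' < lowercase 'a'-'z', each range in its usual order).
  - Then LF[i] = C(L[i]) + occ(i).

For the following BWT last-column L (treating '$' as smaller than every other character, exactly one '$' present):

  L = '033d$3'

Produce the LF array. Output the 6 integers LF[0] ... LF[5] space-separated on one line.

Answer: 1 2 3 5 0 4

Derivation:
Char counts: '$':1, '0':1, '3':3, 'd':1
C (first-col start): C('$')=0, C('0')=1, C('3')=2, C('d')=5
L[0]='0': occ=0, LF[0]=C('0')+0=1+0=1
L[1]='3': occ=0, LF[1]=C('3')+0=2+0=2
L[2]='3': occ=1, LF[2]=C('3')+1=2+1=3
L[3]='d': occ=0, LF[3]=C('d')+0=5+0=5
L[4]='$': occ=0, LF[4]=C('$')+0=0+0=0
L[5]='3': occ=2, LF[5]=C('3')+2=2+2=4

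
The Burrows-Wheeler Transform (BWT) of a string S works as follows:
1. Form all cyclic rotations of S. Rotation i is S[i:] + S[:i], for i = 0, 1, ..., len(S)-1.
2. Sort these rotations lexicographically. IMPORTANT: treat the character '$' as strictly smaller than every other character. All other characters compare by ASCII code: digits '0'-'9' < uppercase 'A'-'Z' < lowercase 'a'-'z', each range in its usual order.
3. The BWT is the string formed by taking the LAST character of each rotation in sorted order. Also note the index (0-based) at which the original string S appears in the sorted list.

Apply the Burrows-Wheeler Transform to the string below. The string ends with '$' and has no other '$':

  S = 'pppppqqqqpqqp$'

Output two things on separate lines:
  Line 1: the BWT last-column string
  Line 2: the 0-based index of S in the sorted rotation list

Answer: pq$pppqpqqpqqp
2

Derivation:
All 14 rotations (rotation i = S[i:]+S[:i]):
  rot[0] = pppppqqqqpqqp$
  rot[1] = ppppqqqqpqqp$p
  rot[2] = pppqqqqpqqp$pp
  rot[3] = ppqqqqpqqp$ppp
  rot[4] = pqqqqpqqp$pppp
  rot[5] = qqqqpqqp$ppppp
  rot[6] = qqqpqqp$pppppq
  rot[7] = qqpqqp$pppppqq
  rot[8] = qpqqp$pppppqqq
  rot[9] = pqqp$pppppqqqq
  rot[10] = qqp$pppppqqqqp
  rot[11] = qp$pppppqqqqpq
  rot[12] = p$pppppqqqqpqq
  rot[13] = $pppppqqqqpqqp
Sorted (with $ < everything):
  sorted[0] = $pppppqqqqpqqp  (last char: 'p')
  sorted[1] = p$pppppqqqqpqq  (last char: 'q')
  sorted[2] = pppppqqqqpqqp$  (last char: '$')
  sorted[3] = ppppqqqqpqqp$p  (last char: 'p')
  sorted[4] = pppqqqqpqqp$pp  (last char: 'p')
  sorted[5] = ppqqqqpqqp$ppp  (last char: 'p')
  sorted[6] = pqqp$pppppqqqq  (last char: 'q')
  sorted[7] = pqqqqpqqp$pppp  (last char: 'p')
  sorted[8] = qp$pppppqqqqpq  (last char: 'q')
  sorted[9] = qpqqp$pppppqqq  (last char: 'q')
  sorted[10] = qqp$pppppqqqqp  (last char: 'p')
  sorted[11] = qqpqqp$pppppqq  (last char: 'q')
  sorted[12] = qqqpqqp$pppppq  (last char: 'q')
  sorted[13] = qqqqpqqp$ppppp  (last char: 'p')
Last column: pq$pppqpqqpqqp
Original string S is at sorted index 2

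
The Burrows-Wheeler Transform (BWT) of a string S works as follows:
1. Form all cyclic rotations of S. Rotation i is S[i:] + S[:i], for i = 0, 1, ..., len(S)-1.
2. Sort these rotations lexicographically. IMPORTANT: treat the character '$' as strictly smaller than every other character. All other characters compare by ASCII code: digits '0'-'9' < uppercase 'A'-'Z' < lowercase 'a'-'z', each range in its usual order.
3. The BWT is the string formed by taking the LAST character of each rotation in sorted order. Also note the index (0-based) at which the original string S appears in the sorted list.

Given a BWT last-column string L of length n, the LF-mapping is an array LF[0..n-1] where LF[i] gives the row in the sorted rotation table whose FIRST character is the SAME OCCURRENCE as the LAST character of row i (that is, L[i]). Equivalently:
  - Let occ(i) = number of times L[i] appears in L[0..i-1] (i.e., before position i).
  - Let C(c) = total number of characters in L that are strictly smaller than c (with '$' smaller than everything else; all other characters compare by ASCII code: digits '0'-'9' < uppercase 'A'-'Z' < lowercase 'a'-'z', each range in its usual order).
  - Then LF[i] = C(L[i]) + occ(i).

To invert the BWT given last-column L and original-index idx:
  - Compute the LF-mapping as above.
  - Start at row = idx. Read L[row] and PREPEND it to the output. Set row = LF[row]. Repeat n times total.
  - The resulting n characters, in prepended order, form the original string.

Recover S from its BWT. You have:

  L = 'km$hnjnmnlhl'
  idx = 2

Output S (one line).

Answer: hnlnmmhjlnk$

Derivation:
LF mapping: 4 7 0 1 9 3 10 8 11 5 2 6
Walk LF starting at row 2, prepending L[row]:
  step 1: row=2, L[2]='$', prepend. Next row=LF[2]=0
  step 2: row=0, L[0]='k', prepend. Next row=LF[0]=4
  step 3: row=4, L[4]='n', prepend. Next row=LF[4]=9
  step 4: row=9, L[9]='l', prepend. Next row=LF[9]=5
  step 5: row=5, L[5]='j', prepend. Next row=LF[5]=3
  step 6: row=3, L[3]='h', prepend. Next row=LF[3]=1
  step 7: row=1, L[1]='m', prepend. Next row=LF[1]=7
  step 8: row=7, L[7]='m', prepend. Next row=LF[7]=8
  step 9: row=8, L[8]='n', prepend. Next row=LF[8]=11
  step 10: row=11, L[11]='l', prepend. Next row=LF[11]=6
  step 11: row=6, L[6]='n', prepend. Next row=LF[6]=10
  step 12: row=10, L[10]='h', prepend. Next row=LF[10]=2
Reversed output: hnlnmmhjlnk$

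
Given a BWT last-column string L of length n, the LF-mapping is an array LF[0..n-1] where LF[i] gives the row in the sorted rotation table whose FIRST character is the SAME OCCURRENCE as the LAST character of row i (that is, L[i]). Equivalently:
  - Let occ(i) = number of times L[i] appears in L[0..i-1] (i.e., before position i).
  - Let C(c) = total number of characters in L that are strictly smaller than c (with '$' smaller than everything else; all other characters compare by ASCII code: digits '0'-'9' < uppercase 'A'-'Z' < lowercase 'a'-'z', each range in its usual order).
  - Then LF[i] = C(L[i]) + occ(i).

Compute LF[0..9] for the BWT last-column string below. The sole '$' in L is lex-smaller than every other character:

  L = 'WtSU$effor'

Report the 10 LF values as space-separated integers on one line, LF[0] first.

Answer: 3 9 1 2 0 4 5 6 7 8

Derivation:
Char counts: '$':1, 'S':1, 'U':1, 'W':1, 'e':1, 'f':2, 'o':1, 'r':1, 't':1
C (first-col start): C('$')=0, C('S')=1, C('U')=2, C('W')=3, C('e')=4, C('f')=5, C('o')=7, C('r')=8, C('t')=9
L[0]='W': occ=0, LF[0]=C('W')+0=3+0=3
L[1]='t': occ=0, LF[1]=C('t')+0=9+0=9
L[2]='S': occ=0, LF[2]=C('S')+0=1+0=1
L[3]='U': occ=0, LF[3]=C('U')+0=2+0=2
L[4]='$': occ=0, LF[4]=C('$')+0=0+0=0
L[5]='e': occ=0, LF[5]=C('e')+0=4+0=4
L[6]='f': occ=0, LF[6]=C('f')+0=5+0=5
L[7]='f': occ=1, LF[7]=C('f')+1=5+1=6
L[8]='o': occ=0, LF[8]=C('o')+0=7+0=7
L[9]='r': occ=0, LF[9]=C('r')+0=8+0=8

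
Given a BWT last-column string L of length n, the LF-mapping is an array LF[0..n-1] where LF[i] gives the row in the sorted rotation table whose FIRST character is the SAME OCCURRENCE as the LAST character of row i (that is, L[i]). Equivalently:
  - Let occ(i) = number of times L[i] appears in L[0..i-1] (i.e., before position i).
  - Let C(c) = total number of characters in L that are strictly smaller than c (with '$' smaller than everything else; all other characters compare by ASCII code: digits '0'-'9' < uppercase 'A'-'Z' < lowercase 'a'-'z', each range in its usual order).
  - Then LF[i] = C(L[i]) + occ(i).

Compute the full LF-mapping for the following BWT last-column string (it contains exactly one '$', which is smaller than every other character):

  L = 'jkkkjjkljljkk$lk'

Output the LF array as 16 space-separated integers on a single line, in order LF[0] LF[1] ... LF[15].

Char counts: '$':1, 'j':5, 'k':7, 'l':3
C (first-col start): C('$')=0, C('j')=1, C('k')=6, C('l')=13
L[0]='j': occ=0, LF[0]=C('j')+0=1+0=1
L[1]='k': occ=0, LF[1]=C('k')+0=6+0=6
L[2]='k': occ=1, LF[2]=C('k')+1=6+1=7
L[3]='k': occ=2, LF[3]=C('k')+2=6+2=8
L[4]='j': occ=1, LF[4]=C('j')+1=1+1=2
L[5]='j': occ=2, LF[5]=C('j')+2=1+2=3
L[6]='k': occ=3, LF[6]=C('k')+3=6+3=9
L[7]='l': occ=0, LF[7]=C('l')+0=13+0=13
L[8]='j': occ=3, LF[8]=C('j')+3=1+3=4
L[9]='l': occ=1, LF[9]=C('l')+1=13+1=14
L[10]='j': occ=4, LF[10]=C('j')+4=1+4=5
L[11]='k': occ=4, LF[11]=C('k')+4=6+4=10
L[12]='k': occ=5, LF[12]=C('k')+5=6+5=11
L[13]='$': occ=0, LF[13]=C('$')+0=0+0=0
L[14]='l': occ=2, LF[14]=C('l')+2=13+2=15
L[15]='k': occ=6, LF[15]=C('k')+6=6+6=12

Answer: 1 6 7 8 2 3 9 13 4 14 5 10 11 0 15 12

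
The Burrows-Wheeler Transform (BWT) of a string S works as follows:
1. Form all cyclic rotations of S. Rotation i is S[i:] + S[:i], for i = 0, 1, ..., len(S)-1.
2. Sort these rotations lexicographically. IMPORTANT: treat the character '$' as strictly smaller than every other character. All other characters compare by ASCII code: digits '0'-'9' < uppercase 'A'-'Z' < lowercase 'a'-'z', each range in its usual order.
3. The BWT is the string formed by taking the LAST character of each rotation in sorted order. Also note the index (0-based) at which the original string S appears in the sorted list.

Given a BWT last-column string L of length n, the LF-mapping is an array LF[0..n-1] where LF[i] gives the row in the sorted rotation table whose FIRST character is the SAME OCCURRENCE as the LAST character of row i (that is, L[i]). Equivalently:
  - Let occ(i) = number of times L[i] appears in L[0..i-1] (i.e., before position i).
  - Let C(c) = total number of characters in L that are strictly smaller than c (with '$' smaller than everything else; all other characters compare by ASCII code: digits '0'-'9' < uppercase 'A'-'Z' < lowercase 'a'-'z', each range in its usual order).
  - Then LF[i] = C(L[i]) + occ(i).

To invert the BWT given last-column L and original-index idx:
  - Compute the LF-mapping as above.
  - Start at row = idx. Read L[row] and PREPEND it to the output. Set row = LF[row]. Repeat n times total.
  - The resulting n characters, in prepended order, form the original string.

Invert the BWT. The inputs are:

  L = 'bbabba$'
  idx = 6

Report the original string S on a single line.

Answer: bbaabb$

Derivation:
LF mapping: 3 4 1 5 6 2 0
Walk LF starting at row 6, prepending L[row]:
  step 1: row=6, L[6]='$', prepend. Next row=LF[6]=0
  step 2: row=0, L[0]='b', prepend. Next row=LF[0]=3
  step 3: row=3, L[3]='b', prepend. Next row=LF[3]=5
  step 4: row=5, L[5]='a', prepend. Next row=LF[5]=2
  step 5: row=2, L[2]='a', prepend. Next row=LF[2]=1
  step 6: row=1, L[1]='b', prepend. Next row=LF[1]=4
  step 7: row=4, L[4]='b', prepend. Next row=LF[4]=6
Reversed output: bbaabb$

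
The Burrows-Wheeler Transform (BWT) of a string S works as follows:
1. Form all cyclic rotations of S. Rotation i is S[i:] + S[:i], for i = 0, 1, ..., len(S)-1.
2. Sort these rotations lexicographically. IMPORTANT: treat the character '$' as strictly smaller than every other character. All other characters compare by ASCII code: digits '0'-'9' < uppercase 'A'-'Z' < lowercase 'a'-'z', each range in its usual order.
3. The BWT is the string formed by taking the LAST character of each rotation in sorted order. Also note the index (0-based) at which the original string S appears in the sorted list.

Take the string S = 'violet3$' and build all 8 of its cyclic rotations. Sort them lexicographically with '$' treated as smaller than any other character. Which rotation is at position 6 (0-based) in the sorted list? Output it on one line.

All 8 rotations (rotation i = S[i:]+S[:i]):
  rot[0] = violet3$
  rot[1] = iolet3$v
  rot[2] = olet3$vi
  rot[3] = let3$vio
  rot[4] = et3$viol
  rot[5] = t3$viole
  rot[6] = 3$violet
  rot[7] = $violet3
Sorted (with $ < everything):
  sorted[0] = $violet3
  sorted[1] = 3$violet
  sorted[2] = et3$viol
  sorted[3] = iolet3$v
  sorted[4] = let3$vio
  sorted[5] = olet3$vi
  sorted[6] = t3$viole
  sorted[7] = violet3$
sorted[6] = t3$viole

Answer: t3$viole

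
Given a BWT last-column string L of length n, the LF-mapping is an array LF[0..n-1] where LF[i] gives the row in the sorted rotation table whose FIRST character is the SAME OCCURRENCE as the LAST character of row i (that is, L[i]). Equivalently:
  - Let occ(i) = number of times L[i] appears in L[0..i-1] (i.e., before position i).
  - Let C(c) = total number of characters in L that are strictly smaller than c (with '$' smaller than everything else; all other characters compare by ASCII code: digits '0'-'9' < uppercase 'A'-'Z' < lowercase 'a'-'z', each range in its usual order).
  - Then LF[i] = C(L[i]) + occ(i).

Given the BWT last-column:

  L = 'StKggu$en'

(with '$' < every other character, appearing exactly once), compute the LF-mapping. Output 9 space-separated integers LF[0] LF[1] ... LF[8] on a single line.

Answer: 2 7 1 4 5 8 0 3 6

Derivation:
Char counts: '$':1, 'K':1, 'S':1, 'e':1, 'g':2, 'n':1, 't':1, 'u':1
C (first-col start): C('$')=0, C('K')=1, C('S')=2, C('e')=3, C('g')=4, C('n')=6, C('t')=7, C('u')=8
L[0]='S': occ=0, LF[0]=C('S')+0=2+0=2
L[1]='t': occ=0, LF[1]=C('t')+0=7+0=7
L[2]='K': occ=0, LF[2]=C('K')+0=1+0=1
L[3]='g': occ=0, LF[3]=C('g')+0=4+0=4
L[4]='g': occ=1, LF[4]=C('g')+1=4+1=5
L[5]='u': occ=0, LF[5]=C('u')+0=8+0=8
L[6]='$': occ=0, LF[6]=C('$')+0=0+0=0
L[7]='e': occ=0, LF[7]=C('e')+0=3+0=3
L[8]='n': occ=0, LF[8]=C('n')+0=6+0=6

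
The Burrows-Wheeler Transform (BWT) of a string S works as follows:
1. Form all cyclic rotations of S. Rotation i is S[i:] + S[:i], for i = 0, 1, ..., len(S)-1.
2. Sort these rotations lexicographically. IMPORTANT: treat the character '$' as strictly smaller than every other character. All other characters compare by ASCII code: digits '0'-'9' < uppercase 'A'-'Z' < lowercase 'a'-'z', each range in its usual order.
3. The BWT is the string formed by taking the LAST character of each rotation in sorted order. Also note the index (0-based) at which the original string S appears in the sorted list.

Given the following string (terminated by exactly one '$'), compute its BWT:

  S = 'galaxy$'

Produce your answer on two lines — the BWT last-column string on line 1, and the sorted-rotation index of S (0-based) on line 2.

All 7 rotations (rotation i = S[i:]+S[:i]):
  rot[0] = galaxy$
  rot[1] = alaxy$g
  rot[2] = laxy$ga
  rot[3] = axy$gal
  rot[4] = xy$gala
  rot[5] = y$galax
  rot[6] = $galaxy
Sorted (with $ < everything):
  sorted[0] = $galaxy  (last char: 'y')
  sorted[1] = alaxy$g  (last char: 'g')
  sorted[2] = axy$gal  (last char: 'l')
  sorted[3] = galaxy$  (last char: '$')
  sorted[4] = laxy$ga  (last char: 'a')
  sorted[5] = xy$gala  (last char: 'a')
  sorted[6] = y$galax  (last char: 'x')
Last column: ygl$aax
Original string S is at sorted index 3

Answer: ygl$aax
3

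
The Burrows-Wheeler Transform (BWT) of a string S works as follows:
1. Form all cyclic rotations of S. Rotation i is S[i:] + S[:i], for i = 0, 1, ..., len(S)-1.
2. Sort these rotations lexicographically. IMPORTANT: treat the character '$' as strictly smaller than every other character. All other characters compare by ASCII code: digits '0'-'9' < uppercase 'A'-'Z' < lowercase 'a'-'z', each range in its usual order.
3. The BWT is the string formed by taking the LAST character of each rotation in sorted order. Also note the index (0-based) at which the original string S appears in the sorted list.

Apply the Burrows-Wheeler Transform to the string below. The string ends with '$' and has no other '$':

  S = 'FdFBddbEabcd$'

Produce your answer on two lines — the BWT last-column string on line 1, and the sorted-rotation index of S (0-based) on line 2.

All 13 rotations (rotation i = S[i:]+S[:i]):
  rot[0] = FdFBddbEabcd$
  rot[1] = dFBddbEabcd$F
  rot[2] = FBddbEabcd$Fd
  rot[3] = BddbEabcd$FdF
  rot[4] = ddbEabcd$FdFB
  rot[5] = dbEabcd$FdFBd
  rot[6] = bEabcd$FdFBdd
  rot[7] = Eabcd$FdFBddb
  rot[8] = abcd$FdFBddbE
  rot[9] = bcd$FdFBddbEa
  rot[10] = cd$FdFBddbEab
  rot[11] = d$FdFBddbEabc
  rot[12] = $FdFBddbEabcd
Sorted (with $ < everything):
  sorted[0] = $FdFBddbEabcd  (last char: 'd')
  sorted[1] = BddbEabcd$FdF  (last char: 'F')
  sorted[2] = Eabcd$FdFBddb  (last char: 'b')
  sorted[3] = FBddbEabcd$Fd  (last char: 'd')
  sorted[4] = FdFBddbEabcd$  (last char: '$')
  sorted[5] = abcd$FdFBddbE  (last char: 'E')
  sorted[6] = bEabcd$FdFBdd  (last char: 'd')
  sorted[7] = bcd$FdFBddbEa  (last char: 'a')
  sorted[8] = cd$FdFBddbEab  (last char: 'b')
  sorted[9] = d$FdFBddbEabc  (last char: 'c')
  sorted[10] = dFBddbEabcd$F  (last char: 'F')
  sorted[11] = dbEabcd$FdFBd  (last char: 'd')
  sorted[12] = ddbEabcd$FdFB  (last char: 'B')
Last column: dFbd$EdabcFdB
Original string S is at sorted index 4

Answer: dFbd$EdabcFdB
4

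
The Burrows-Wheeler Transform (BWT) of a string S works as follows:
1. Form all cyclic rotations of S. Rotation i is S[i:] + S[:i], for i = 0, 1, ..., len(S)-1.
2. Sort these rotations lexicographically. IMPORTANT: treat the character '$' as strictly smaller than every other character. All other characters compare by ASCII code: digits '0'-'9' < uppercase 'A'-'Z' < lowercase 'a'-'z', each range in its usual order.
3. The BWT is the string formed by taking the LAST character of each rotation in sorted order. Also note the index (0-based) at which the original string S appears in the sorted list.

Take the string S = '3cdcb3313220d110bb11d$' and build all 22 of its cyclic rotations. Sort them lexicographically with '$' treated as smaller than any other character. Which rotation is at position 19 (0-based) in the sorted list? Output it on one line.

All 22 rotations (rotation i = S[i:]+S[:i]):
  rot[0] = 3cdcb3313220d110bb11d$
  rot[1] = cdcb3313220d110bb11d$3
  rot[2] = dcb3313220d110bb11d$3c
  rot[3] = cb3313220d110bb11d$3cd
  rot[4] = b3313220d110bb11d$3cdc
  rot[5] = 3313220d110bb11d$3cdcb
  rot[6] = 313220d110bb11d$3cdcb3
  rot[7] = 13220d110bb11d$3cdcb33
  rot[8] = 3220d110bb11d$3cdcb331
  rot[9] = 220d110bb11d$3cdcb3313
  rot[10] = 20d110bb11d$3cdcb33132
  rot[11] = 0d110bb11d$3cdcb331322
  rot[12] = d110bb11d$3cdcb3313220
  rot[13] = 110bb11d$3cdcb3313220d
  rot[14] = 10bb11d$3cdcb3313220d1
  rot[15] = 0bb11d$3cdcb3313220d11
  rot[16] = bb11d$3cdcb3313220d110
  rot[17] = b11d$3cdcb3313220d110b
  rot[18] = 11d$3cdcb3313220d110bb
  rot[19] = 1d$3cdcb3313220d110bb1
  rot[20] = d$3cdcb3313220d110bb11
  rot[21] = $3cdcb3313220d110bb11d
Sorted (with $ < everything):
  sorted[0] = $3cdcb3313220d110bb11d
  sorted[1] = 0bb11d$3cdcb3313220d11
  sorted[2] = 0d110bb11d$3cdcb331322
  sorted[3] = 10bb11d$3cdcb3313220d1
  sorted[4] = 110bb11d$3cdcb3313220d
  sorted[5] = 11d$3cdcb3313220d110bb
  sorted[6] = 13220d110bb11d$3cdcb33
  sorted[7] = 1d$3cdcb3313220d110bb1
  sorted[8] = 20d110bb11d$3cdcb33132
  sorted[9] = 220d110bb11d$3cdcb3313
  sorted[10] = 313220d110bb11d$3cdcb3
  sorted[11] = 3220d110bb11d$3cdcb331
  sorted[12] = 3313220d110bb11d$3cdcb
  sorted[13] = 3cdcb3313220d110bb11d$
  sorted[14] = b11d$3cdcb3313220d110b
  sorted[15] = b3313220d110bb11d$3cdc
  sorted[16] = bb11d$3cdcb3313220d110
  sorted[17] = cb3313220d110bb11d$3cd
  sorted[18] = cdcb3313220d110bb11d$3
  sorted[19] = d$3cdcb3313220d110bb11
  sorted[20] = d110bb11d$3cdcb3313220
  sorted[21] = dcb3313220d110bb11d$3c
sorted[19] = d$3cdcb3313220d110bb11

Answer: d$3cdcb3313220d110bb11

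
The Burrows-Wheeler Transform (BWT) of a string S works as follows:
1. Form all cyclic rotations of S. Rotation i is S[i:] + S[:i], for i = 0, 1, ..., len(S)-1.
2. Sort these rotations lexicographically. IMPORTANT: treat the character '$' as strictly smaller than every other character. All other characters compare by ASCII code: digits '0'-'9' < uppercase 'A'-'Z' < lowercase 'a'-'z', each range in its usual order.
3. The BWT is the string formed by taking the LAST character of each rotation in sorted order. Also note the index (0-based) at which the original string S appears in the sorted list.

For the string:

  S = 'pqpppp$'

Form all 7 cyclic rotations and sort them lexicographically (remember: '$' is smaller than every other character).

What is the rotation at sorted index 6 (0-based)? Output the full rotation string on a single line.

All 7 rotations (rotation i = S[i:]+S[:i]):
  rot[0] = pqpppp$
  rot[1] = qpppp$p
  rot[2] = pppp$pq
  rot[3] = ppp$pqp
  rot[4] = pp$pqpp
  rot[5] = p$pqppp
  rot[6] = $pqpppp
Sorted (with $ < everything):
  sorted[0] = $pqpppp
  sorted[1] = p$pqppp
  sorted[2] = pp$pqpp
  sorted[3] = ppp$pqp
  sorted[4] = pppp$pq
  sorted[5] = pqpppp$
  sorted[6] = qpppp$p
sorted[6] = qpppp$p

Answer: qpppp$p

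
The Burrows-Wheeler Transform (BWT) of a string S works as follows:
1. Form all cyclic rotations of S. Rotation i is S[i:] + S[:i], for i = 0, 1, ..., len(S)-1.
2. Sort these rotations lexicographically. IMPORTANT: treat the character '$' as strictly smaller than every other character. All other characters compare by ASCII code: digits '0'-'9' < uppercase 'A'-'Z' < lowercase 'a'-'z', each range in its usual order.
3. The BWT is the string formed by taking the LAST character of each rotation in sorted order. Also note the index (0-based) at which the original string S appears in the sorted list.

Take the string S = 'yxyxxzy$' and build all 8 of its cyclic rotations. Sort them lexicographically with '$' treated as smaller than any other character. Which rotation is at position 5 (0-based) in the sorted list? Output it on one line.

All 8 rotations (rotation i = S[i:]+S[:i]):
  rot[0] = yxyxxzy$
  rot[1] = xyxxzy$y
  rot[2] = yxxzy$yx
  rot[3] = xxzy$yxy
  rot[4] = xzy$yxyx
  rot[5] = zy$yxyxx
  rot[6] = y$yxyxxz
  rot[7] = $yxyxxzy
Sorted (with $ < everything):
  sorted[0] = $yxyxxzy
  sorted[1] = xxzy$yxy
  sorted[2] = xyxxzy$y
  sorted[3] = xzy$yxyx
  sorted[4] = y$yxyxxz
  sorted[5] = yxxzy$yx
  sorted[6] = yxyxxzy$
  sorted[7] = zy$yxyxx
sorted[5] = yxxzy$yx

Answer: yxxzy$yx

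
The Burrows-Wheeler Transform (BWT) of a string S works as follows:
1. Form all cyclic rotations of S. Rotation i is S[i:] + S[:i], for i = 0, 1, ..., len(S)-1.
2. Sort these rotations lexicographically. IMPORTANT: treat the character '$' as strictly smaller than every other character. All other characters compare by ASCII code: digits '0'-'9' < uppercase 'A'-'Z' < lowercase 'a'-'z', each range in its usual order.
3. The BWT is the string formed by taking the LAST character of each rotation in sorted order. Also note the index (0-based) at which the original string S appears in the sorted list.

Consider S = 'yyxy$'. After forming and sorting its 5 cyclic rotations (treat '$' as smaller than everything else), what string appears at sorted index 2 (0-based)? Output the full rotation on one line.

All 5 rotations (rotation i = S[i:]+S[:i]):
  rot[0] = yyxy$
  rot[1] = yxy$y
  rot[2] = xy$yy
  rot[3] = y$yyx
  rot[4] = $yyxy
Sorted (with $ < everything):
  sorted[0] = $yyxy
  sorted[1] = xy$yy
  sorted[2] = y$yyx
  sorted[3] = yxy$y
  sorted[4] = yyxy$
sorted[2] = y$yyx

Answer: y$yyx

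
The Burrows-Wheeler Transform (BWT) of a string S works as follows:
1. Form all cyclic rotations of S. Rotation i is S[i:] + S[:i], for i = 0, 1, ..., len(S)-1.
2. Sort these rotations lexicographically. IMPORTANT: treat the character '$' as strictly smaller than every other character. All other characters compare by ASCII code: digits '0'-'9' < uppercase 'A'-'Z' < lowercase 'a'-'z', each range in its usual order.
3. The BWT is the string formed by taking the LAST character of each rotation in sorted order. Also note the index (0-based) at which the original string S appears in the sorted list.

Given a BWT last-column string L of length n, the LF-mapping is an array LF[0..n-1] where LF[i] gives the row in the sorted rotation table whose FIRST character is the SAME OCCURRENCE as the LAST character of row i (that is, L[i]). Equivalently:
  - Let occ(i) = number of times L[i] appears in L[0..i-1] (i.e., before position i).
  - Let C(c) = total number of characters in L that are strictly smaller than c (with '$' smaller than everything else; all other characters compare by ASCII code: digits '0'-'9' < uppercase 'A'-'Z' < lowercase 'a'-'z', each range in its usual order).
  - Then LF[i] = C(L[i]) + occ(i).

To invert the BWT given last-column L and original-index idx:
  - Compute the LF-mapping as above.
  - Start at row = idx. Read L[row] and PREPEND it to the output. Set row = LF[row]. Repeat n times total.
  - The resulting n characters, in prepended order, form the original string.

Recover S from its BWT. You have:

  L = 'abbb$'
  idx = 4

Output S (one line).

Answer: bbba$

Derivation:
LF mapping: 1 2 3 4 0
Walk LF starting at row 4, prepending L[row]:
  step 1: row=4, L[4]='$', prepend. Next row=LF[4]=0
  step 2: row=0, L[0]='a', prepend. Next row=LF[0]=1
  step 3: row=1, L[1]='b', prepend. Next row=LF[1]=2
  step 4: row=2, L[2]='b', prepend. Next row=LF[2]=3
  step 5: row=3, L[3]='b', prepend. Next row=LF[3]=4
Reversed output: bbba$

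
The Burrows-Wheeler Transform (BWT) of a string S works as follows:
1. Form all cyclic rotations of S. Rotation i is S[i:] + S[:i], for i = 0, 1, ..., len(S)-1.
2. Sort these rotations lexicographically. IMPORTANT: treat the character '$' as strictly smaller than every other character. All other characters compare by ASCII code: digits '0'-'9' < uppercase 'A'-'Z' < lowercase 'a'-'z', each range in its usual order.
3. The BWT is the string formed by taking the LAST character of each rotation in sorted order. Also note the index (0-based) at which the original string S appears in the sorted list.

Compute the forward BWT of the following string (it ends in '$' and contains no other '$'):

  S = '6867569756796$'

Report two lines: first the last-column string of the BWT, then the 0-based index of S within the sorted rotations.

Answer: 677985$5966676
6

Derivation:
All 14 rotations (rotation i = S[i:]+S[:i]):
  rot[0] = 6867569756796$
  rot[1] = 867569756796$6
  rot[2] = 67569756796$68
  rot[3] = 7569756796$686
  rot[4] = 569756796$6867
  rot[5] = 69756796$68675
  rot[6] = 9756796$686756
  rot[7] = 756796$6867569
  rot[8] = 56796$68675697
  rot[9] = 6796$686756975
  rot[10] = 796$6867569756
  rot[11] = 96$68675697567
  rot[12] = 6$686756975679
  rot[13] = $6867569756796
Sorted (with $ < everything):
  sorted[0] = $6867569756796  (last char: '6')
  sorted[1] = 56796$68675697  (last char: '7')
  sorted[2] = 569756796$6867  (last char: '7')
  sorted[3] = 6$686756975679  (last char: '9')
  sorted[4] = 67569756796$68  (last char: '8')
  sorted[5] = 6796$686756975  (last char: '5')
  sorted[6] = 6867569756796$  (last char: '$')
  sorted[7] = 69756796$68675  (last char: '5')
  sorted[8] = 756796$6867569  (last char: '9')
  sorted[9] = 7569756796$686  (last char: '6')
  sorted[10] = 796$6867569756  (last char: '6')
  sorted[11] = 867569756796$6  (last char: '6')
  sorted[12] = 96$68675697567  (last char: '7')
  sorted[13] = 9756796$686756  (last char: '6')
Last column: 677985$5966676
Original string S is at sorted index 6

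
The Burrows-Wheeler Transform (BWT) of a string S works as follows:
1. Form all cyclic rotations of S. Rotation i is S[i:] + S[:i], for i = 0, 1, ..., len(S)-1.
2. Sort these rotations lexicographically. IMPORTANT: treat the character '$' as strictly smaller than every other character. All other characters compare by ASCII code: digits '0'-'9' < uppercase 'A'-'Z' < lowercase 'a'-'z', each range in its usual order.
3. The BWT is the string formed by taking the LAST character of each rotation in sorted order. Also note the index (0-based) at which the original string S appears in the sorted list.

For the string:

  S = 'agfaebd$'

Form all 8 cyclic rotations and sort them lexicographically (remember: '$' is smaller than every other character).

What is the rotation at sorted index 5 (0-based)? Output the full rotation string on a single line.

Answer: ebd$agfa

Derivation:
All 8 rotations (rotation i = S[i:]+S[:i]):
  rot[0] = agfaebd$
  rot[1] = gfaebd$a
  rot[2] = faebd$ag
  rot[3] = aebd$agf
  rot[4] = ebd$agfa
  rot[5] = bd$agfae
  rot[6] = d$agfaeb
  rot[7] = $agfaebd
Sorted (with $ < everything):
  sorted[0] = $agfaebd
  sorted[1] = aebd$agf
  sorted[2] = agfaebd$
  sorted[3] = bd$agfae
  sorted[4] = d$agfaeb
  sorted[5] = ebd$agfa
  sorted[6] = faebd$ag
  sorted[7] = gfaebd$a
sorted[5] = ebd$agfa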